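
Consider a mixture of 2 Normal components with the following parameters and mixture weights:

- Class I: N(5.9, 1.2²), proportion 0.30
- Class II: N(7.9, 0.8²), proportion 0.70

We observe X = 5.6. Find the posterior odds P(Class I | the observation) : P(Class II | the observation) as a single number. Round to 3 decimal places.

17.267

Since P(k|x) ∝ w_k f_k(x), the posterior odds are w_i f_i(x) / (w_j f_j(x)).
Component likelihoods at x = 5.6:
  L_I = 0.322223
  L_II = 0.00799765
Posterior odds = (w_I·L_I) / (w_II·L_II) = (0.30·0.322223) / (0.70·0.00799765) = 0.096667 / 0.00559836 ≈ 17.267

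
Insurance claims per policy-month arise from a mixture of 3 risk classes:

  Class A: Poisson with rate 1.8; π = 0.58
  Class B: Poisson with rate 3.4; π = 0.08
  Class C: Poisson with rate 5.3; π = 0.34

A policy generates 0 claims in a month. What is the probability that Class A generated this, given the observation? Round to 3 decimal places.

Apply Bayes' rule: the posterior for each component is proportional to its prior times its likelihood at x.
Evaluate each component's likelihood at the observed value:
  L_A = e^(−1.8)·1.8^0/0! = 0.165299
  L_B = e^(−3.4)·3.4^0/0! = 0.0333733
  L_C = e^(−5.3)·5.3^0/0! = 0.00499159
Weight by the priors:
  P(Z=A)·L_A = 0.58 × 0.165299 = 0.0958734
  P(Z=B)·L_B = 0.08 × 0.0333733 = 0.00266986
  P(Z=C)·L_C = 0.34 × 0.00499159 = 0.00169714
Denominator: 0.0958734 + 0.00266986 + 0.00169714 = 0.10024
P(Class A | data) = 0.0958734 / 0.10024 ≈ 0.956

0.956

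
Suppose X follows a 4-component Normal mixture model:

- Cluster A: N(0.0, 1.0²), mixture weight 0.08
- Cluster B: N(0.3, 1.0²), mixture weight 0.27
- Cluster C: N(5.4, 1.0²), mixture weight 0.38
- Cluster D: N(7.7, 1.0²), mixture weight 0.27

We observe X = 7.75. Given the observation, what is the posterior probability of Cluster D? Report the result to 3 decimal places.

The responsibility of component k is P(Z=k) f_k(x) divided by Σ_j P(Z=j) f_j(x).
Component likelihoods at x = 7.75:
  p_A = (1/(1.0·√(2π)))·exp(−(7.75−0.0)²/(2·1.0²)) = 0.398942·exp(-30.03125) = 3.61829e-14
  p_B = (1/(1.0·√(2π)))·exp(−(7.75−0.3)²/(2·1.0²)) = 0.398942·exp(-27.75125) = 3.53749e-13
  p_C = (1/(1.0·√(2π)))·exp(−(7.75−5.4)²/(2·1.0²)) = 0.398942·exp(-2.76125) = 0.0252182
  p_D = (1/(1.0·√(2π)))·exp(−(7.75−7.7)²/(2·1.0²)) = 0.398942·exp(-0.00125) = 0.398444
Weight by the priors:
  P(Z=A)·p_A = 0.08 × 3.61829e-14 = 2.89464e-15
  P(Z=B)·p_B = 0.27 × 3.53749e-13 = 9.55123e-14
  P(Z=C)·p_C = 0.38 × 0.0252182 = 0.00958292
  P(Z=D)·p_D = 0.27 × 0.398444 = 0.10758
Sum: 2.89464e-15 + 9.55123e-14 + 0.00958292 + 0.10758 = 0.117163
P(Cluster D | 7.75) ≈ 0.918

0.918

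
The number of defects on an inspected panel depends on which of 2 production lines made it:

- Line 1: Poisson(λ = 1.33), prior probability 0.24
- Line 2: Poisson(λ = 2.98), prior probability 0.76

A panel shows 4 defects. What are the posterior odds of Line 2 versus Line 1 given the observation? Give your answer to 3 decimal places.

Since P(k|x) ∝ P(Z=k) f_k(x), the posterior odds are P(Z=i) f_i(x) / (P(Z=j) f_j(x)).
Poisson probabilities:
  p_1 = e^(−1.33)·1.33^4/4! = 0.0344813
  p_2 = e^(−2.98)·2.98^4/4! = 0.1669
0.126844 / 0.00827551 ≈ 15.328

15.328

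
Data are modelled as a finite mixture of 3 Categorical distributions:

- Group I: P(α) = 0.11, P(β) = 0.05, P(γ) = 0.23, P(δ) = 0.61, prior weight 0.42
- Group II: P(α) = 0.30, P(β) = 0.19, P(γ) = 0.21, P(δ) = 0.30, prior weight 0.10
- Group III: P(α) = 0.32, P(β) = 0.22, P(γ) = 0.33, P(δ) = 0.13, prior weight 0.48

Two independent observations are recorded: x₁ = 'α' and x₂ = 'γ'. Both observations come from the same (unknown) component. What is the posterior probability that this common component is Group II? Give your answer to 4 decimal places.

0.0932

The responsibility of component k is π_k f_k(x) divided by Σ_j π_j f_j(x).
Since both observations come from the same component, the likelihood for component k is f_k(x₁)·f_k(x₂).
  L_I = [0.11] × [0.23] = 0.0253
  L_II = [0.3] × [0.21] = 0.063
  L_III = [0.32] × [0.33] = 0.1056
Weight by the priors:
  π_I·L_I = 0.42 × 0.0253 = 0.010626
  π_II·L_II = 0.10 × 0.063 = 0.0063
  π_III·L_III = 0.48 × 0.1056 = 0.050688
Marginal: 0.010626 + 0.0063 + 0.050688 = 0.067614
So the posterior for Group II is 0.0063 / 0.067614 ≈ 0.0932.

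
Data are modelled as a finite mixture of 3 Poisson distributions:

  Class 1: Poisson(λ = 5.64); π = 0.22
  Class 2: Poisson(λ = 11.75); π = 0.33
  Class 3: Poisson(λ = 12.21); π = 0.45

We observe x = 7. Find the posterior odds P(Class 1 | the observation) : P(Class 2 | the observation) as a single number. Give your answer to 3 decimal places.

Posterior odds = (π_i f_i(x)) / (π_j f_j(x)); the normalising sum cancels.
Evaluate each component's likelihood at the observed value:
  L_1 = e^(−5.64)·5.64^7/7! = 0.127968
  L_2 = e^(−11.75)·11.75^7/7! = 0.0484032
  L_3 = e^(−12.21)·12.21^7/7! = 0.0399801
0.028153 / 0.0159731 ≈ 1.763

1.763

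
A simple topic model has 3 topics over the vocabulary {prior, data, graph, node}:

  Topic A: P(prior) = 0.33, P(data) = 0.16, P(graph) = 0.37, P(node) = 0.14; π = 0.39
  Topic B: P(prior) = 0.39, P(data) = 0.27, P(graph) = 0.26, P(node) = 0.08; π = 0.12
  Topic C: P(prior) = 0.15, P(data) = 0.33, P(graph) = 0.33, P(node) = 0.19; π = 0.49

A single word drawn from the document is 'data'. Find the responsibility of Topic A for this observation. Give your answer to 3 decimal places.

P(component k | x) = P(Z=k)·f_k(x) / marginal(x), where marginal(x) = Σ_j P(Z=j)·f_j(x).
Component likelihoods at x = 'data':
  p_A = P(data | comp) = 0.16
  p_B = P(data | comp) = 0.27
  p_C = P(data | comp) = 0.33
Multiply by the mixture weights:
  P(Z=A)·p_A = 0.39 × 0.16 = 0.0624
  P(Z=B)·p_B = 0.12 × 0.27 = 0.0324
  P(Z=C)·p_C = 0.49 × 0.33 = 0.1617
Marginal: 0.0624 + 0.0324 + 0.1617 = 0.2565
Responsibility of Topic A: 0.0624 / 0.2565 ≈ 0.243

0.243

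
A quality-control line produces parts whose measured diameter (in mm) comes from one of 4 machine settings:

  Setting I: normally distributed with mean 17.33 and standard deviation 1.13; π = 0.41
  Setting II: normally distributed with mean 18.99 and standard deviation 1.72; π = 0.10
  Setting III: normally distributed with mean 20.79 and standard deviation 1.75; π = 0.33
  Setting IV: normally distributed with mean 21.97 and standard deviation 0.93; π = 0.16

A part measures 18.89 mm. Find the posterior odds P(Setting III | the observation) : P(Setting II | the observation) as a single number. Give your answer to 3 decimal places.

1.802

Only the two components matter; the odds are (w_i f_i(x)) / (w_j f_j(x)).
Normal densities:
  f_I = (1/(1.13·√(2π)))·exp(−(18.89−17.33)²/(2·1.13²)) = 0.353046·exp(-0.95293) = 0.136138
  f_II = (1/(1.72·√(2π)))·exp(−(18.89−18.99)²/(2·1.72²)) = 0.231943·exp(-0.00169) = 0.231552
  f_III = (1/(1.75·√(2π)))·exp(−(18.89−20.79)²/(2·1.75²)) = 0.227967·exp(-0.58939) = 0.126446
  f_IV = (1/(0.93·√(2π)))·exp(−(18.89−21.97)²/(2·0.93²)) = 0.428970·exp(-5.48410) = 0.0017812
0.0417271 / 0.0231552 ≈ 1.802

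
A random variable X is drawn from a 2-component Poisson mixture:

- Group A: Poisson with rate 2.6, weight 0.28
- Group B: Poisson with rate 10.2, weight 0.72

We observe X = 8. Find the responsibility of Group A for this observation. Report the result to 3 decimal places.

0.014

By Bayes' theorem, P(k | x) = π_k f_k(x) / Σ_j π_j f_j(x).
Evaluate each component's likelihood at the observed value:
  L_A = 0.00384681
  L_B = 0.108013
Prior × likelihood for each component:
  π_A·L_A = 0.28 × 0.00384681 = 0.00107711
  π_B·L_B = 0.72 × 0.108013 = 0.0777696
Sum: 0.00107711 + 0.0777696 = 0.0788467
P(Group A | data) = 0.00107711 / 0.0788467 ≈ 0.014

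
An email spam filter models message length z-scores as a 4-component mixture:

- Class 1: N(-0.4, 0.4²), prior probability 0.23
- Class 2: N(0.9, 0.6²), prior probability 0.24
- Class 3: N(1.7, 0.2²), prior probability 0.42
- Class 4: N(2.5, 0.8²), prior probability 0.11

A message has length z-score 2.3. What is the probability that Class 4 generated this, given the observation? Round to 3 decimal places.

0.729

The responsibility of component k is π_k f_k(x) divided by Σ_j π_j f_j(x).
Evaluate each component's likelihood at the observed value:
  L_1 = 1.27373e-10
  L_2 = 0.0437031
  L_3 = 0.0221592
  L_4 = 0.483335
Unnormalised posteriors:
  π_1·L_1 = 0.23 × 1.27373e-10 = 2.92959e-11
  π_2·L_2 = 0.24 × 0.0437031 = 0.0104888
  π_3·L_3 = 0.42 × 0.0221592 = 0.00930688
  π_4·L_4 = 0.11 × 0.483335 = 0.0531669
Normaliser: 2.92959e-11 + 0.0104888 + 0.00930688 + 0.0531669 = 0.0729625
Responsibility of Class 4: 0.0531669 / 0.0729625 ≈ 0.729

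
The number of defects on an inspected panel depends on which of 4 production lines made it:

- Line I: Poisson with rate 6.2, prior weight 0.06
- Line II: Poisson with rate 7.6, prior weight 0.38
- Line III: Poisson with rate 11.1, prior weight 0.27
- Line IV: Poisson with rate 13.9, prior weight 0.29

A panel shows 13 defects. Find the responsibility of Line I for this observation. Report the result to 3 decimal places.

The responsibility of component k is w_k f_k(x) divided by Σ_j w_j f_j(x).
Component likelihoods at x = 13 defects:
  f_I = e^(−6.2)·6.2^13/13! = 0.00651907
  f_II = e^(−7.6)·7.6^13/13! = 0.0226808
  f_III = e^(−11.1)·11.1^13/13! = 0.0942431
  f_IV = e^(−13.9)·13.9^13/13! = 0.106713
Unnormalised posteriors:
  w_I·f_I = 0.06 × 0.00651907 = 0.000391144
  w_II·f_II = 0.38 × 0.0226808 = 0.0086187
  w_III·f_III = 0.27 × 0.0942431 = 0.0254456
  w_IV·f_IV = 0.29 × 0.106713 = 0.0309469
Sum: 0.000391144 + 0.0086187 + 0.0254456 + 0.0309469 = 0.0654024
P(Line I | the observation) = 0.000391144 / 0.0654024 ≈ 0.006

0.006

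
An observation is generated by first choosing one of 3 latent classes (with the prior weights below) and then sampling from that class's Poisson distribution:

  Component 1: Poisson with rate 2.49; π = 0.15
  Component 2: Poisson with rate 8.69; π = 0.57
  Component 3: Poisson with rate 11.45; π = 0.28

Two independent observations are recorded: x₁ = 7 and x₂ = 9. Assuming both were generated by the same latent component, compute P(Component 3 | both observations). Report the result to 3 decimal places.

P(component k | x) = π_k·f_k(x) / marginal(x), where marginal(x) = Σ_j π_j·f_j(x).
Since both observations come from the same component, the likelihood for component k is f_k(x₁)·f_k(x₂).
  p_1 = [0.00976274] × [0.000840694] = 8.20747e-06
  p_2 = [0.124936] × [0.131038] = 0.0163714
  p_3 = [0.0545175] × [0.0992692] = 0.00541191
Weight by the priors:
  π_1·p_1 = 0.15 × 8.20747e-06 = 1.23112e-06
  π_2·p_2 = 0.57 × 0.0163714 = 0.00933168
  π_3·p_3 = 0.28 × 0.00541191 = 0.00151533
Normaliser: 1.23112e-06 + 0.00933168 + 0.00151533 = 0.0108482
So the posterior for Component 3 is 0.00151533 / 0.0108482 ≈ 0.140.

0.140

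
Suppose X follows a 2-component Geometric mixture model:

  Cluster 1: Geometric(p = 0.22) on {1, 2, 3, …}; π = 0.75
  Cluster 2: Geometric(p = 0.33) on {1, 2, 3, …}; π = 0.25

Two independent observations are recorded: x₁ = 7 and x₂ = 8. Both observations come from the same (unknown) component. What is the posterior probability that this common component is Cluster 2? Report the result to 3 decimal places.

By Bayes' theorem, P(k | x) = π_k f_k(x) / Σ_j π_j f_j(x).
Since both observations come from the same component, the likelihood for component k is f_k(x₁)·f_k(x₂).
  f_1 = [0.22·(1−0.22)^6 = 0.22·0.2252 = 0.0495439] × [0.0386443] = 0.00191459
  f_2 = [0.33·(1−0.33)^6 = 0.33·0.0904584 = 0.0298513] × [0.0200003] = 0.000597036
Multiply by the mixture weights:
  π_1·f_1 = 0.75 × 0.00191459 = 0.00143594
  π_2·f_2 = 0.25 × 0.000597036 = 0.000149259
Sum: 0.00143594 + 0.000149259 = 0.0015852
Responsibility of Cluster 2: 0.000149259 / 0.0015852 ≈ 0.094

0.094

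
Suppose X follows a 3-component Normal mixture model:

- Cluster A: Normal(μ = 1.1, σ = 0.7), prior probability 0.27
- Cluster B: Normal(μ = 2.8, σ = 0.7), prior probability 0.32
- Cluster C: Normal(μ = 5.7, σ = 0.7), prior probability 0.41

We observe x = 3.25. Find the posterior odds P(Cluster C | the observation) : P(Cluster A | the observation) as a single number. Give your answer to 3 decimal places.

0.371

Posterior odds = (w_i f_i(x)) / (w_j f_j(x)); the normalising sum cancels.
Evaluate each component's likelihood at the observed value:
  p_A = 0.00509701
  p_B = 0.463524
  p_C = 0.00124669
Posterior odds = (w_C·p_C) / (w_A·p_A) = (0.41·0.00124669) / (0.27·0.00509701) = 0.000511143 / 0.00137619 ≈ 0.371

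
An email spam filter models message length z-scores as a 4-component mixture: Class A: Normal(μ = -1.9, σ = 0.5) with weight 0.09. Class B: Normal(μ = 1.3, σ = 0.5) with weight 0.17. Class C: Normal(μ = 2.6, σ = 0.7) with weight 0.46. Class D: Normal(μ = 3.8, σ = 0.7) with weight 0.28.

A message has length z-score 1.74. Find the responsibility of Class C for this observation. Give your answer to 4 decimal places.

0.5668

By Bayes' theorem, P(k | x) = π_k f_k(x) / Σ_j π_j f_j(x).
Normal densities:
  p_A = (1/(0.5·√(2π)))·exp(−(1.74−-1.9)²/(2·0.5²)) = 0.797885·exp(-26.49920) = 2.47448e-12
  p_B = (1/(0.5·√(2π)))·exp(−(1.74−1.3)²/(2·0.5²)) = 0.797885·exp(-0.38720) = 0.541728
  p_C = (1/(0.7·√(2π)))·exp(−(1.74−2.6)²/(2·0.7²)) = 0.569918·exp(-0.75469) = 0.267949
  p_D = (1/(0.7·√(2π)))·exp(−(1.74−3.8)²/(2·0.7²)) = 0.569918·exp(-4.33020) = 0.00750288
Weight by the priors:
  π_A·p_A = 0.09 × 2.47448e-12 = 2.22703e-13
  π_B·p_B = 0.17 × 0.541728 = 0.0920938
  π_C·p_C = 0.46 × 0.267949 = 0.123257
  π_D·p_D = 0.28 × 0.00750288 = 0.00210081
Evidence: 2.22703e-13 + 0.0920938 + 0.123257 + 0.00210081 = 0.217451
So the posterior for Class C is 0.123257 / 0.217451 ≈ 0.5668.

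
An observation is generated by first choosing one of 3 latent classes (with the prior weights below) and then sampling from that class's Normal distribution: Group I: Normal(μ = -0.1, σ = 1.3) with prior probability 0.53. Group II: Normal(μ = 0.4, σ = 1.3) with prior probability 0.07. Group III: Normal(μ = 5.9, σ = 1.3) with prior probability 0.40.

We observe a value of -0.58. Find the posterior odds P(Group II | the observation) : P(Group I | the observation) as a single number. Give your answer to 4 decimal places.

The posterior odds equal the prior odds times the likelihood ratio: (P(Z=i)/P(Z=j))·(f_i(x)/f_j(x)).
Normal densities:
  p_I = 0.286657
  p_II = 0.230975
  p_III = 1.23493e-06
Posterior odds = (P(Z=II)·p_II) / (P(Z=I)·p_I) = (0.07·0.230975) / (0.53·0.286657) = 0.0161683 / 0.151928 ≈ 0.1064

0.1064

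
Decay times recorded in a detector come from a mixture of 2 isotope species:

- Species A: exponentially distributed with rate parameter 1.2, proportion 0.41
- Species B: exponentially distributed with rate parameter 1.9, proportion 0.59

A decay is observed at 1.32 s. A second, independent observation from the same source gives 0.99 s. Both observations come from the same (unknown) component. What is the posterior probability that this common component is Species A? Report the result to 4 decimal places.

Apply Bayes' rule: the posterior for each component is proportional to its prior times its likelihood at x.
Since both observations come from the same component, the likelihood for component k is f_k(x₁)·f_k(x₂).
  p_A = [0.246183] × [0.365796] = 0.090053
  p_B = [0.154719] × [0.289631] = 0.0448114
Weight by the priors:
  π_A·p_A = 0.41 × 0.090053 = 0.0369217
  π_B·p_B = 0.59 × 0.0448114 = 0.0264387
Denominator: 0.0369217 + 0.0264387 = 0.0633605
P(Species A | x₁,x₂) ≈ 0.5827

0.5827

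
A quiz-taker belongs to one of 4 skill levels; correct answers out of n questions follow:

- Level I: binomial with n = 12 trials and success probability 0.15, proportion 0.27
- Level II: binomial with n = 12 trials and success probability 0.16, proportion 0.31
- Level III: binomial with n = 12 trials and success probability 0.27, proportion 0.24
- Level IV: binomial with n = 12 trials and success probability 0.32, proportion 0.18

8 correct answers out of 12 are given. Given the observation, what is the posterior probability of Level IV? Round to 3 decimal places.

Posterior ∝ prior × likelihood, so P(k | x) ∝ P(Z=k) f_k(x); normalise over all components.
Evaluate each component's likelihood at the observed value:
  f_I = 6.62233e-05
  f_II = 0.000105848
  f_III = 0.00397015
  f_IV = 0.011637
Prior × likelihood for each component:
  P(Z=I)·f_I = 0.27 × 6.62233e-05 = 1.78803e-05
  P(Z=II)·f_II = 0.31 × 0.000105848 = 3.28128e-05
  P(Z=III)·f_III = 0.24 × 0.00397015 = 0.000952836
  P(Z=IV)·f_IV = 0.18 × 0.011637 = 0.00209466
Evidence: 1.78803e-05 + 3.28128e-05 + 0.000952836 + 0.00209466 = 0.00309819
So the posterior for Level IV is 0.00209466 / 0.00309819 ≈ 0.676.

0.676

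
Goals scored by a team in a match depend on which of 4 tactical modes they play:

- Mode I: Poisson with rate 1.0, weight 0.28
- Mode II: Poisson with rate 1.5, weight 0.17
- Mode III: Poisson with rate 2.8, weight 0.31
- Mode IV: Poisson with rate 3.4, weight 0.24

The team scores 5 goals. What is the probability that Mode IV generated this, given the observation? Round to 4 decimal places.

Posterior ∝ prior × likelihood, so P(k | x) ∝ π_k f_k(x); normalise over all components.
Component likelihoods at x = 5 goals:
  p_I = 0.00306566
  p_II = 0.01412
  p_III = 0.0872136
  p_IV = 0.126361
Multiply by the mixture weights:
  π_I·p_I = 0.28 × 0.00306566 = 0.000858385
  π_II·p_II = 0.17 × 0.01412 = 0.00240039
  π_III·p_III = 0.31 × 0.0872136 = 0.0270362
  π_IV·p_IV = 0.24 × 0.126361 = 0.0303266
Marginal: 0.000858385 + 0.00240039 + 0.0270362 + 0.0303266 = 0.0606216
P(Mode IV | the observation) = 0.0303266 / 0.0606216 ≈ 0.5003

0.5003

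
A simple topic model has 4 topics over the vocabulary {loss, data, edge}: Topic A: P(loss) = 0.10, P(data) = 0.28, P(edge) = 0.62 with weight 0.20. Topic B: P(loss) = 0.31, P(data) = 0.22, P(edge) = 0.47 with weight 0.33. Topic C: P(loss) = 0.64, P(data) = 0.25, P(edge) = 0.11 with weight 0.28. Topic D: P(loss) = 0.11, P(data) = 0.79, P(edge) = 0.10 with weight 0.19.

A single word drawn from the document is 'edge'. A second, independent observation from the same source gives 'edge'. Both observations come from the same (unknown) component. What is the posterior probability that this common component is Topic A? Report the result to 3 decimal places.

0.496

Posterior ∝ prior × likelihood, so P(k | x) ∝ w_k f_k(x); normalise over all components.
Since both observations come from the same component, the likelihood for component k is f_k(x₁)·f_k(x₂).
  p_A = [P(edge | comp) = 0.62] × [0.62] = 0.3844
  p_B = [P(edge | comp) = 0.47] × [0.47] = 0.2209
  p_C = [P(edge | comp) = 0.11] × [0.11] = 0.0121
  p_D = [P(edge | comp) = 0.10] × [0.1] = 0.01
Unnormalised posteriors:
  w_A·p_A = 0.20 × 0.3844 = 0.07688
  w_B·p_B = 0.33 × 0.2209 = 0.072897
  w_C·p_C = 0.28 × 0.0121 = 0.003388
  w_D·p_D = 0.19 × 0.01 = 0.0019
Sum: 0.07688 + 0.072897 + 0.003388 + 0.0019 = 0.155065
P(Topic A | x₁,x₂) = 0.07688 / 0.155065 ≈ 0.496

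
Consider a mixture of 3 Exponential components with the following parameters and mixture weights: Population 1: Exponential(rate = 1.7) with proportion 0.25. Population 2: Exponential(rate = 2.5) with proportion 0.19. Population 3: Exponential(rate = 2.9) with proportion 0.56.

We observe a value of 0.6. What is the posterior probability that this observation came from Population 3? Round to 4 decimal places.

0.5237

P(component k | x) = w_k·f_k(x) / marginal(x), where marginal(x) = Σ_j w_j·f_j(x).
Exponential densities:
  f_1 = 0.613011
  f_2 = 0.557825
  f_3 = 0.509009
Weight by the priors:
  w_1·f_1 = 0.25 × 0.613011 = 0.153253
  w_2·f_2 = 0.19 × 0.557825 = 0.105987
  w_3·f_3 = 0.56 × 0.509009 = 0.285045
Denominator: 0.153253 + 0.105987 + 0.285045 = 0.544285
P(Population 3 | the observation) ≈ 0.5237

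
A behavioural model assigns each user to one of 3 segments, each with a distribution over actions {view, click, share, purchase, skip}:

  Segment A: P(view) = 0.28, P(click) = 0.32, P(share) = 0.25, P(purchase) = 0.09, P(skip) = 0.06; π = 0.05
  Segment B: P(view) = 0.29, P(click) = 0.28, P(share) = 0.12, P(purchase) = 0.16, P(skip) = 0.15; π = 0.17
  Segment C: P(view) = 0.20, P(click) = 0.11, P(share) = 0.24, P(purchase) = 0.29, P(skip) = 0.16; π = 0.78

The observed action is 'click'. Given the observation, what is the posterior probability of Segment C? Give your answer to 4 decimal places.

0.5743

The responsibility of component k is P(Z=k) f_k(x) divided by Σ_j P(Z=j) f_j(x).
Categorical probabilities:
  p_A = 0.32
  p_B = 0.28
  p_C = 0.11
Unnormalised posteriors:
  P(Z=A)·p_A = 0.05 × 0.32 = 0.016
  P(Z=B)·p_B = 0.17 × 0.28 = 0.0476
  P(Z=C)·p_C = 0.78 × 0.11 = 0.0858
Normaliser: 0.016 + 0.0476 + 0.0858 = 0.1494
So the posterior for Segment C is 0.0858 / 0.1494 ≈ 0.5743.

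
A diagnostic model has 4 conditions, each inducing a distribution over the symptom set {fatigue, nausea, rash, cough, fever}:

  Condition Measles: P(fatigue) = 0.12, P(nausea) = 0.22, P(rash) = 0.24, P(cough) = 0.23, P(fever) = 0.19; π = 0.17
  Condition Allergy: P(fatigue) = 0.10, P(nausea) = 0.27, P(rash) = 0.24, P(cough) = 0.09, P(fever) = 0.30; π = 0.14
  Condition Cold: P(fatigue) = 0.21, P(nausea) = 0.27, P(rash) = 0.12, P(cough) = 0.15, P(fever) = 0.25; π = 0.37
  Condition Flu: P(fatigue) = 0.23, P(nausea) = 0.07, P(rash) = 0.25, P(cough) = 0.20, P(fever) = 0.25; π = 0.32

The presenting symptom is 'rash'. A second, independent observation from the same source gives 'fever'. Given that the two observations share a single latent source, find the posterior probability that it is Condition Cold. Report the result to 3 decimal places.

Apply Bayes' rule: the posterior for each component is proportional to its prior times its likelihood at x.
Since both observations come from the same component, the likelihood for component k is f_k(x₁)·f_k(x₂).
  f_Measles = [P(rash | comp) = 0.24] × [0.19] = 0.0456
  f_Allergy = [P(rash | comp) = 0.24] × [0.3] = 0.072
  f_Cold = [P(rash | comp) = 0.12] × [0.25] = 0.03
  f_Flu = [P(rash | comp) = 0.25] × [0.25] = 0.0625
Multiply by the mixture weights:
  π_Measles·f_Measles = 0.17 × 0.0456 = 0.007752
  π_Allergy·f_Allergy = 0.14 × 0.072 = 0.01008
  π_Cold·f_Cold = 0.37 × 0.03 = 0.0111
  π_Flu·f_Flu = 0.32 × 0.0625 = 0.02
Denominator: 0.007752 + 0.01008 + 0.0111 + 0.02 = 0.048932
So the posterior for Condition Cold is 0.0111 / 0.048932 ≈ 0.227.

0.227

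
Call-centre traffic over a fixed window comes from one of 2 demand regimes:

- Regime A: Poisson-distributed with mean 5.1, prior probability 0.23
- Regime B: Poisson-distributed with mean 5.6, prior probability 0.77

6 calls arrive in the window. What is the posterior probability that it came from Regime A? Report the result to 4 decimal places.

The responsibility of component k is π_k f_k(x) divided by Σ_j π_j f_j(x).
Component likelihoods at x = 6 calls:
  p_A = e^(−5.1)·5.1^6/6! = 0.149
  p_B = e^(−5.6)·5.6^6/6! = 0.158397
Multiply by the mixture weights:
  π_A·p_A = 0.23 × 0.149 = 0.03427
  π_B·p_B = 0.77 × 0.158397 = 0.121966
Marginal: 0.03427 + 0.121966 = 0.156236
So the posterior for Regime A is 0.03427 / 0.156236 ≈ 0.2193.

0.2193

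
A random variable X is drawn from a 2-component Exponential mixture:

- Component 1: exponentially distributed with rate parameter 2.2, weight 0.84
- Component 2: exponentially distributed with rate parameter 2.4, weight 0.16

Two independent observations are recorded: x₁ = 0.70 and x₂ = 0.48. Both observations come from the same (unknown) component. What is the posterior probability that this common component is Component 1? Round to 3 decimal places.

0.848

Apply Bayes' rule: the posterior for each component is proportional to its prior times its likelihood at x.
Since both observations come from the same component, the likelihood for component k is f_k(x₁)·f_k(x₂).
  L_1 = [2.2·e^(−2.2·0.70) = 2.2·e^(−1.5400) = 0.471638] × [0.765258] = 0.360925
  L_2 = [2.4·e^(−2.4·0.70) = 2.4·e^(−1.6800) = 0.447298] × [0.75841] = 0.339235
Prior × likelihood for each component:
  π_1·L_1 = 0.84 × 0.360925 = 0.303177
  π_2·L_2 = 0.16 × 0.339235 = 0.0542776
Evidence: 0.303177 + 0.0542776 = 0.357455
P(Component 1 | data) ≈ 0.848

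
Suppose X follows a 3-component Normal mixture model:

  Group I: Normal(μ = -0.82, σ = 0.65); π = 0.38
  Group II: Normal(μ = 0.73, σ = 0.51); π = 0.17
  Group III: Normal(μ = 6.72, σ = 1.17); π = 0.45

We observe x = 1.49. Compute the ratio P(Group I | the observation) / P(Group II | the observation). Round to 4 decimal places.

Since P(k|x) ∝ w_k f_k(x), the posterior odds are w_i f_i(x) / (w_j f_j(x)).
Component likelihoods at x = 1.49:
  f_I = (1/(0.65·√(2π)))·exp(−(1.49−-0.82)²/(2·0.65²)) = 0.613757·exp(-6.31491) = 0.00111036
  f_II = (1/(0.51·√(2π)))·exp(−(1.49−0.73)²/(2·0.51²)) = 0.782240·exp(-1.11034) = 0.257706
  f_III = (1/(1.17·√(2π)))·exp(−(1.49−6.72)²/(2·1.17²)) = 0.340976·exp(-9.99083) = 1.56229e-05
Posterior odds = (w_I·f_I) / (w_II·f_II) = (0.38·0.00111036) / (0.17·0.257706) = 0.000421939 / 0.04381 ≈ 0.0096

0.0096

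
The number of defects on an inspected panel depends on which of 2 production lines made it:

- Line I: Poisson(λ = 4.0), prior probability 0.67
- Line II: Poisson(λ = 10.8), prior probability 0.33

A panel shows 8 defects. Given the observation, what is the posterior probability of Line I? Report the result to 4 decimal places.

0.3923

P(component k | x) = w_k·f_k(x) / marginal(x), where marginal(x) = Σ_j w_j·f_j(x).
Evaluate each component's likelihood at the observed value:
  L_I = 0.0297702
  L_II = 0.093646
Prior × likelihood for each component:
  w_I·L_I = 0.67 × 0.0297702 = 0.019946
  w_II·L_II = 0.33 × 0.093646 = 0.0309032
Marginal: 0.019946 + 0.0309032 = 0.0508492
P(Line I | x) = 0.019946 / 0.0508492 ≈ 0.3923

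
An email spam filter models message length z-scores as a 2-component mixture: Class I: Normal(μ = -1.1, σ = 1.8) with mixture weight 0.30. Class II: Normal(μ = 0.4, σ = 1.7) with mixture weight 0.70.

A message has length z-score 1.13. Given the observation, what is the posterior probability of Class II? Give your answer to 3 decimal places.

Apply Bayes' rule: the posterior for each component is proportional to its prior times its likelihood at x.
Normal densities:
  f_I = (1/(1.8·√(2π)))·exp(−(1.13−-1.1)²/(2·1.8²)) = 0.221635·exp(-0.76742) = 0.102885
  f_II = (1/(1.7·√(2π)))·exp(−(1.13−0.4)²/(2·1.7²)) = 0.234672·exp(-0.09220) = 0.214003
Unnormalised posteriors:
  P(Z=I)·f_I = 0.30 × 0.102885 = 0.0308654
  P(Z=II)·f_II = 0.70 × 0.214003 = 0.149802
Normaliser: 0.0308654 + 0.149802 = 0.180668
So the posterior for Class II is 0.149802 / 0.180668 ≈ 0.829.

0.829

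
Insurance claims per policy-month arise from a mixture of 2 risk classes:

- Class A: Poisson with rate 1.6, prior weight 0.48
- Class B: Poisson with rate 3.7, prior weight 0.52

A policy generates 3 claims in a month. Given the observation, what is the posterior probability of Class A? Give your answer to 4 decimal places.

The responsibility of component k is π_k f_k(x) divided by Σ_j π_j f_j(x).
Evaluate each component's likelihood at the observed value:
  p_A = 0.137828
  p_B = 0.20872
Weight by the priors:
  π_A·p_A = 0.48 × 0.137828 = 0.0661575
  π_B·p_B = 0.52 × 0.20872 = 0.108534
Marginal: 0.0661575 + 0.108534 = 0.174692
P(Class A | the observation) = 0.0661575 / 0.174692 ≈ 0.3787

0.3787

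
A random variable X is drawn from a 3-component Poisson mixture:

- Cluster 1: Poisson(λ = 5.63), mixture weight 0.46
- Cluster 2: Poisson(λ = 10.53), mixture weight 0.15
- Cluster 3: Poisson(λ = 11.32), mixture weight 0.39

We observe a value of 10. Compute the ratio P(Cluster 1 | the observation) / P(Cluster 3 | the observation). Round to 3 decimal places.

0.323

Posterior odds = (π_i f_i(x)) / (π_j f_j(x)); the normalising sum cancels.
Evaluate each component's likelihood at the observed value:
  p_1 = 0.0316405
  p_2 = 0.123424
  p_3 = 0.115475
Odds = (0.46/0.39) × (0.0316405/0.115475) = 1.17949 × 0.274003 ≈ 0.323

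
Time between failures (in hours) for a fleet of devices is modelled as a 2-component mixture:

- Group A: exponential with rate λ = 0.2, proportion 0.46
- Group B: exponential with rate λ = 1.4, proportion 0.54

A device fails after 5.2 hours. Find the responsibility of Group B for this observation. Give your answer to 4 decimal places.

0.0158

Apply Bayes' rule: the posterior for each component is proportional to its prior times its likelihood at x.
Evaluate each component's likelihood at the observed value:
  f_A = 0.2·e^(−0.2·5.2) = 0.2·e^(−1.0400) = 0.0706909
  f_B = 1.4·e^(−1.4·5.2) = 1.4·e^(−7.2800) = 0.00096486
Prior × likelihood for each component:
  w_A·f_A = 0.46 × 0.0706909 = 0.0325178
  w_B·f_B = 0.54 × 0.00096486 = 0.000521024
Marginal: 0.0325178 + 0.000521024 = 0.0330389
P(Group B | 5.2 hours) ≈ 0.0158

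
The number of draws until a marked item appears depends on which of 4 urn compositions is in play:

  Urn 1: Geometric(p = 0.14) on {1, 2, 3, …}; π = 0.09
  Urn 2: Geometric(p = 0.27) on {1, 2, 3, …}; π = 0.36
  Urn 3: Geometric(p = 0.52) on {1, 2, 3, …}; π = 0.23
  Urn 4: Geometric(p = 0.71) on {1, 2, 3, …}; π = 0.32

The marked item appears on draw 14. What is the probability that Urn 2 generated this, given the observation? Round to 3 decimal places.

0.477

P(component k | x) = w_k·f_k(x) / marginal(x), where marginal(x) = Σ_j w_j·f_j(x).
Component likelihoods at x = 14:
  f_1 = 0.0197064
  f_2 = 0.00451399
  f_3 = 3.7337e-05
  f_4 = 7.28505e-08
Multiply by the mixture weights:
  w_1·f_1 = 0.09 × 0.0197064 = 0.00177358
  w_2·f_2 = 0.36 × 0.00451399 = 0.00162504
  w_3·f_3 = 0.23 × 3.7337e-05 = 8.58751e-06
  w_4·f_4 = 0.32 × 7.28505e-08 = 2.33121e-08
Normaliser: 0.00177358 + 0.00162504 + 8.58751e-06 + 2.33121e-08 = 0.00340723
So the posterior for Urn 2 is 0.00162504 / 0.00340723 ≈ 0.477.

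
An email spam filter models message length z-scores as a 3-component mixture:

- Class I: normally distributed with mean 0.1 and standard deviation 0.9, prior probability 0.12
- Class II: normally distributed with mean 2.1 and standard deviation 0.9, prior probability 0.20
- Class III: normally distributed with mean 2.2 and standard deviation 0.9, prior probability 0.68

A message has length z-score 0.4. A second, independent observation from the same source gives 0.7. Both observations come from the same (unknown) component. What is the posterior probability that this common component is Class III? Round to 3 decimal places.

0.185

Apply Bayes' rule: the posterior for each component is proportional to its prior times its likelihood at x.
Since both observations come from the same component, the likelihood for component k is f_k(x₁)·f_k(x₂).
  p_I = [(1/(0.9·√(2π)))·exp(−(0.4−0.1)²/(2·0.9²)) = 0.443269·exp(-0.05556) = 0.419315] × [0.354942] = 0.148832
  p_II = [(1/(0.9·√(2π)))·exp(−(0.4−2.1)²/(2·0.9²)) = 0.443269·exp(-1.78395) = 0.0744574] × [0.132198] = 0.00984311
  p_III = [(1/(0.9·√(2π)))·exp(−(0.4−2.2)²/(2·0.9²)) = 0.443269·exp(-2.00000) = 0.05999] × [0.11053] = 0.0066307
Weight by the priors:
  P(Z=I)·p_I = 0.12 × 0.148832 = 0.0178599
  P(Z=II)·p_II = 0.20 × 0.00984311 = 0.00196862
  P(Z=III)·p_III = 0.68 × 0.0066307 = 0.00450888
Normaliser: 0.0178599 + 0.00196862 + 0.00450888 = 0.0243374
So the posterior for Class III is 0.00450888 / 0.0243374 ≈ 0.185.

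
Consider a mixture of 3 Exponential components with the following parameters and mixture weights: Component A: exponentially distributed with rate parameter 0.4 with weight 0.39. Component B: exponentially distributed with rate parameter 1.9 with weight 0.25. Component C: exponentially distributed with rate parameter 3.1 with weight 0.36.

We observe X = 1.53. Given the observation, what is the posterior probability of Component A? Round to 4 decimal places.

0.7034

P(component k | x) = w_k·f_k(x) / marginal(x), where marginal(x) = Σ_j w_j·f_j(x).
Component likelihoods at x = 1.53:
  f_A = 0.4·e^(−0.4·1.53) = 0.4·e^(−0.6120) = 0.216906
  f_B = 1.9·e^(−1.9·1.53) = 1.9·e^(−2.9070) = 0.103815
  f_C = 3.1·e^(−3.1·1.53) = 3.1·e^(−4.7430) = 0.0270087
Weight by the priors:
  w_A·f_A = 0.39 × 0.216906 = 0.0845934
  w_B·f_B = 0.25 × 0.103815 = 0.0259537
  w_C·f_C = 0.36 × 0.0270087 = 0.00972312
Denominator: 0.0845934 + 0.0259537 + 0.00972312 = 0.12027
P(Component A | x) = 0.0845934 / 0.12027 ≈ 0.7034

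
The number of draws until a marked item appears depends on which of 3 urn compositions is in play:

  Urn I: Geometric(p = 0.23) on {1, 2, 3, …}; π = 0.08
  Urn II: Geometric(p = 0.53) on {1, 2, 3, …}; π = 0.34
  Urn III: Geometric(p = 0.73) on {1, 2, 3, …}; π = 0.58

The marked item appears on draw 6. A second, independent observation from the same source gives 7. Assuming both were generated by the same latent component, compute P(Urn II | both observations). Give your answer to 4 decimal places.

P(component k | x) = P(Z=k)·f_k(x) / marginal(x), where marginal(x) = Σ_j P(Z=j)·f_j(x).
Since both observations come from the same component, the likelihood for component k is f_k(x₁)·f_k(x₂).
  L_I = [0.062256] × [0.0479371] = 0.00298438
  L_II = [0.0121553] × [0.00571298] = 6.9443e-05
  L_III = [0.00104747] × [0.000282817] = 2.96242e-07
Weight by the priors:
  P(Z=I)·L_I = 0.08 × 0.00298438 = 0.00023875
  P(Z=II)·L_II = 0.34 × 6.9443e-05 = 2.36106e-05
  P(Z=III)·L_III = 0.58 × 2.96242e-07 = 1.71821e-07
Evidence: 0.00023875 + 2.36106e-05 + 1.71821e-07 = 0.000262533
P(Urn II | x₁, x₂) = 2.36106e-05 / 0.000262533 ≈ 0.0899

0.0899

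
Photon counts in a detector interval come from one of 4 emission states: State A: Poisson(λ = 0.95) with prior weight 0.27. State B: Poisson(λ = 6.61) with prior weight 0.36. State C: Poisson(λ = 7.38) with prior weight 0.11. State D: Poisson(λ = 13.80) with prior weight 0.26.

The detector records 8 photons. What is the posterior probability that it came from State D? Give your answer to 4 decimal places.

0.1278

P(component k | x) = π_k·f_k(x) / marginal(x), where marginal(x) = Σ_j π_j·f_j(x).
Poisson probabilities:
  f_A = e^(−0.95)·0.95^8/8! = 6.36339e-06
  f_B = e^(−6.61)·6.61^8/8! = 0.121732
  f_C = e^(−7.38)·7.38^8/8! = 0.136093
  f_D = e^(−13.80)·13.80^8/8! = 0.0331321
Prior × likelihood for each component:
  π_A·f_A = 0.27 × 6.36339e-06 = 1.71812e-06
  π_B·f_B = 0.36 × 0.121732 = 0.0438235
  π_C·f_C = 0.11 × 0.136093 = 0.0149703
  π_D·f_D = 0.26 × 0.0331321 = 0.00861433
Sum: 1.71812e-06 + 0.0438235 + 0.0149703 + 0.00861433 = 0.0674098
Responsibility of State D: 0.00861433 / 0.0674098 ≈ 0.1278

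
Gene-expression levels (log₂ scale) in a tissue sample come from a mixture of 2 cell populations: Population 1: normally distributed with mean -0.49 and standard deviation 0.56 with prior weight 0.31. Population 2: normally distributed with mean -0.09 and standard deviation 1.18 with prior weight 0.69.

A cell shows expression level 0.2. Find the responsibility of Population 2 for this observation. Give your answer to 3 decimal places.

0.686

By Bayes' theorem, P(k | x) = π_k f_k(x) / Σ_j π_j f_j(x).
Evaluate each component's likelihood at the observed value:
  f_1 = (1/(0.56·√(2π)))·exp(−(0.2−-0.49)²/(2·0.56²)) = 0.712397·exp(-0.75909) = 0.333468
  f_2 = (1/(1.18·√(2π)))·exp(−(0.2−-0.09)²/(2·1.18²)) = 0.338087·exp(-0.03020) = 0.328029
Weight by the priors:
  π_1·f_1 = 0.31 × 0.333468 = 0.103375
  π_2·f_2 = 0.69 × 0.328029 = 0.22634
Marginal: 0.103375 + 0.22634 = 0.329715
Responsibility of Population 2: 0.22634 / 0.329715 ≈ 0.686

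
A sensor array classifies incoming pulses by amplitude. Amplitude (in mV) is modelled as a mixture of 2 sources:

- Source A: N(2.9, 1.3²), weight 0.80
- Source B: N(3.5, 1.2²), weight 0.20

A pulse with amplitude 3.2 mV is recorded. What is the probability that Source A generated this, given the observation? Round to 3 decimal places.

Apply Bayes' rule: the posterior for each component is proportional to its prior times its likelihood at x.
Evaluate each component's likelihood at the observed value:
  f_A = 0.298815
  f_B = 0.322223
Prior × likelihood for each component:
  w_A·f_A = 0.80 × 0.298815 = 0.239052
  w_B·f_B = 0.20 × 0.322223 = 0.0644447
Sum: 0.239052 + 0.0644447 = 0.303497
P(Source A | x) ≈ 0.788

0.788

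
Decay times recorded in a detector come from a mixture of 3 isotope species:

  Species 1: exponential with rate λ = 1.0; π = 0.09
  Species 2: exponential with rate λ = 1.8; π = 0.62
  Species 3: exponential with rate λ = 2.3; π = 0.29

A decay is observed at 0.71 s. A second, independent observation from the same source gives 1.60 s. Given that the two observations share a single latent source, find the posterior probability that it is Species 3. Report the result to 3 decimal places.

The responsibility of component k is π_k f_k(x) divided by Σ_j π_j f_j(x).
Since both observations come from the same component, the likelihood for component k is f_k(x₁)·f_k(x₂).
  L_1 = [1.0·e^(−1.0·0.71) = 1.0·e^(−0.7100) = 0.491644] × [0.201897] = 0.0992613
  L_2 = [1.8·e^(−1.8·0.71) = 1.8·e^(−1.2780) = 0.501469] × [0.101043] = 0.0506697
  L_3 = [2.3·e^(−2.3·0.71) = 2.3·e^(−1.6330) = 0.449288] × [0.0580128] = 0.0260645
Weight by the priors:
  π_1·L_1 = 0.09 × 0.0992613 = 0.00893351
  π_2·L_2 = 0.62 × 0.0506697 = 0.0314152
  π_3·L_3 = 0.29 × 0.0260645 = 0.0075587
Sum: 0.00893351 + 0.0314152 + 0.0075587 = 0.0479074
P(Species 3 | data) ≈ 0.158

0.158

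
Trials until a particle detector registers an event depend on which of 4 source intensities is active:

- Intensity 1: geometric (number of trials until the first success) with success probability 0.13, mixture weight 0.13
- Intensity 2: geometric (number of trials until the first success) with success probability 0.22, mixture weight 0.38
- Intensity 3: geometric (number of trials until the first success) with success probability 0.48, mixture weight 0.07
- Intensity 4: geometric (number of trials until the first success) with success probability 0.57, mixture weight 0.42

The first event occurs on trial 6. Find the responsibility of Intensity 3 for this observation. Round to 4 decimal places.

Apply Bayes' rule: the posterior for each component is proportional to its prior times its likelihood at x.
Geometric probabilities:
  f_1 = 0.13·(1−0.13)^5 = 0.13·0.498421 = 0.0647947
  f_2 = 0.22·(1−0.22)^5 = 0.22·0.288717 = 0.0635178
  f_3 = 0.48·(1−0.48)^5 = 0.48·0.0380204 = 0.0182498
  f_4 = 0.57·(1−0.57)^5 = 0.57·0.0147008 = 0.00837948
Unnormalised posteriors:
  w_1·f_1 = 0.13 × 0.0647947 = 0.00842331
  w_2·f_2 = 0.38 × 0.0635178 = 0.0241368
  w_3·f_3 = 0.07 × 0.0182498 = 0.00127749
  w_4·f_4 = 0.42 × 0.00837948 = 0.00351938
Evidence: 0.00842331 + 0.0241368 + 0.00127749 + 0.00351938 = 0.037357
So the posterior for Intensity 3 is 0.00127749 / 0.037357 ≈ 0.0342.

0.0342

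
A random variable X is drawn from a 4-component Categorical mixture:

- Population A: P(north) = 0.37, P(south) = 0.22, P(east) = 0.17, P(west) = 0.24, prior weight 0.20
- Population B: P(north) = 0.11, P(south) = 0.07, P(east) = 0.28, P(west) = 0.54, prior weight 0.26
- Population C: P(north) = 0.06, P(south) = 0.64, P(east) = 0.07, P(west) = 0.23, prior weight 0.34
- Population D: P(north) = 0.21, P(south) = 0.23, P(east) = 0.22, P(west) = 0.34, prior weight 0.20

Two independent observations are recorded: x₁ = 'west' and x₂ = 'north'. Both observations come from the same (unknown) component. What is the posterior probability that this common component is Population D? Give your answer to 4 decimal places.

0.2737

By Bayes' theorem, P(k | x) = π_k f_k(x) / Σ_j π_j f_j(x).
Since both observations come from the same component, the likelihood for component k is f_k(x₁)·f_k(x₂).
  L_A = [P(west | comp) = 0.24] × [0.37] = 0.0888
  L_B = [P(west | comp) = 0.54] × [0.11] = 0.0594
  L_C = [P(west | comp) = 0.23] × [0.06] = 0.0138
  L_D = [P(west | comp) = 0.34] × [0.21] = 0.0714
Multiply by the mixture weights:
  π_A·L_A = 0.20 × 0.0888 = 0.01776
  π_B·L_B = 0.26 × 0.0594 = 0.015444
  π_C·L_C = 0.34 × 0.0138 = 0.004692
  π_D·L_D = 0.20 × 0.0714 = 0.01428
Normaliser: 0.01776 + 0.015444 + 0.004692 + 0.01428 = 0.052176
Responsibility of Population D: 0.01428 / 0.052176 ≈ 0.2737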